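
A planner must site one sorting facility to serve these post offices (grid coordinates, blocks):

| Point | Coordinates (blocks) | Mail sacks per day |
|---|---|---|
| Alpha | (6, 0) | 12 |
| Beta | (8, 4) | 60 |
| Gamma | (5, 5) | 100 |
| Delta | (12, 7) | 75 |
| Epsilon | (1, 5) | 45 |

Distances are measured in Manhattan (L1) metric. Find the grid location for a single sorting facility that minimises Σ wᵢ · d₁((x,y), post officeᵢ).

Manhattan distance separates: Σwᵢ(|x−xᵢ|+|y−yᵢ|) = Σwᵢ|x−xᵢ| + Σwᵢ|y−yᵢ|, so x and y are optimised independently as 1-D weighted medians.
Total weight W = 292; half = 146.
x-coordinate, sorted with cumulative weight:
  x=1 (Epsilon, w=45) cum 45
  x=5 (Gamma, w=100) cum 145
  x=6 (Alpha, w=12) cum 157  ← median
  x=8 (Beta, w=60) cum 217
  x=12 (Delta, w=75) cum 292
⇒ x* = 6
y-coordinate, sorted with cumulative weight:
  y=0 (Alpha, w=12) cum 12
  y=4 (Beta, w=60) cum 72
  y=5 (Gamma, w=100) cum 172  ← median
  y=5 (Epsilon, w=45) cum 217
  y=7 (Delta, w=75) cum 292
⇒ y* = 5

(6, 5)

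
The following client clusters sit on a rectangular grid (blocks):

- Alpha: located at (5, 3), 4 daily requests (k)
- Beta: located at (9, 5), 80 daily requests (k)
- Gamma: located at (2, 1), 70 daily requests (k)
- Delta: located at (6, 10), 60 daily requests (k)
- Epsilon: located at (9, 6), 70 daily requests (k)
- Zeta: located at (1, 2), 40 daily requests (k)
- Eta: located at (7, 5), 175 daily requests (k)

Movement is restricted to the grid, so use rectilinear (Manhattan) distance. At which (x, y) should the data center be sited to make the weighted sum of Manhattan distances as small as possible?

Manhattan distance separates: Σwᵢ(|x−xᵢ|+|y−yᵢ|) = Σwᵢ|x−xᵢ| + Σwᵢ|y−yᵢ|, so x and y are optimised independently as 1-D weighted medians.
Total weight W = 499; half = 249.5.
x-coordinate, sorted with cumulative weight:
  x=1 (Zeta, w=40) cum 40
  x=2 (Gamma, w=70) cum 110
  x=5 (Alpha, w=4) cum 114
  x=6 (Delta, w=60) cum 174
  x=7 (Eta, w=175) cum 349  ← median
  x=9 (Beta, w=80) cum 429
  x=9 (Epsilon, w=70) cum 499
⇒ x* = 7
y-coordinate, sorted with cumulative weight:
  y=1 (Gamma, w=70) cum 70
  y=2 (Zeta, w=40) cum 110
  y=3 (Alpha, w=4) cum 114
  y=5 (Beta, w=80) cum 194
  y=5 (Eta, w=175) cum 369  ← median
  y=6 (Epsilon, w=70) cum 439
  y=10 (Delta, w=60) cum 499
⇒ y* = 5

(7, 5)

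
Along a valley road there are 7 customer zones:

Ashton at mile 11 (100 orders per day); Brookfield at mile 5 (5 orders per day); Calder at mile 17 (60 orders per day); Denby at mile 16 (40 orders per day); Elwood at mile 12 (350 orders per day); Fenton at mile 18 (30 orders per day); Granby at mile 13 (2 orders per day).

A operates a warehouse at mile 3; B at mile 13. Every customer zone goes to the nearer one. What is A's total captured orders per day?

5

The indifferent point is the midpoint (3+13)/2 = 8; customer zones left of it (closer to A at 3) go to A, those right go to B.
  Brookfield at 5 (w=5) → A
  Ashton at 11 (w=100) → B
  Elwood at 12 (w=350) → B
  Granby at 13 (w=2) → B
  Denby at 16 (w=40) → B
  Calder at 17 (w=60) → B
  Fenton at 18 (w=30) → B
A captures 5; B captures 582.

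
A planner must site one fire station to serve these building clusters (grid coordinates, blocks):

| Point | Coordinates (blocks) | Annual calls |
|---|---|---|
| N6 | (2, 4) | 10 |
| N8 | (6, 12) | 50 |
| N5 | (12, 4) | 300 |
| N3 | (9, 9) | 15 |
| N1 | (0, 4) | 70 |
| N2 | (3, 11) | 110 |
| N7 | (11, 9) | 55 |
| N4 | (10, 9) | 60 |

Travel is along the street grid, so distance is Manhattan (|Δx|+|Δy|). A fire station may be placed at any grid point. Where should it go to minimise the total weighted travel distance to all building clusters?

Manhattan distance separates: Σwᵢ(|x−xᵢ|+|y−yᵢ|) = Σwᵢ|x−xᵢ| + Σwᵢ|y−yᵢ|, so x and y are optimised independently as 1-D weighted medians.
Total weight W = 670; half = 335.
x-coordinate, sorted with cumulative weight:
  x=0 (N1, w=70) cum 70
  x=2 (N6, w=10) cum 80
  x=3 (N2, w=110) cum 190
  x=6 (N8, w=50) cum 240
  x=9 (N3, w=15) cum 255
  x=10 (N4, w=60) cum 315
  x=11 (N7, w=55) cum 370  ← median
  x=12 (N5, w=300) cum 670
⇒ x* = 11
y-coordinate, sorted with cumulative weight:
  y=4 (N6, w=10) cum 10
  y=4 (N5, w=300) cum 310
  y=4 (N1, w=70) cum 380  ← median
  y=9 (N3, w=15) cum 395
  y=9 (N7, w=55) cum 450
  y=9 (N4, w=60) cum 510
  y=11 (N2, w=110) cum 620
  y=12 (N8, w=50) cum 670
⇒ y* = 4

(11, 4)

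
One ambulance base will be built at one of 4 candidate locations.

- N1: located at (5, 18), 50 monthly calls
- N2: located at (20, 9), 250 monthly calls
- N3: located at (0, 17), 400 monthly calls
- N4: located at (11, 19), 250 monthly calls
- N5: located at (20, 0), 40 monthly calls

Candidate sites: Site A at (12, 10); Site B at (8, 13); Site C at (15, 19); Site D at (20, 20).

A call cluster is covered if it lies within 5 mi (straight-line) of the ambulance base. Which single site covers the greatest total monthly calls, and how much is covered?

Coverage radius r = 5 mi; a point is covered iff (Δx)²+(Δy)² ≤ 5² = 25.
  Site A (12, 10): covers {none} → 0
  Site B (8, 13): covers {none} → 0
  Site C (15, 19): covers {N4} → 250
  Site D (20, 20): covers {none} → 0
Maximum coverage at Site C: 250 monthly calls.

Site C, covering 250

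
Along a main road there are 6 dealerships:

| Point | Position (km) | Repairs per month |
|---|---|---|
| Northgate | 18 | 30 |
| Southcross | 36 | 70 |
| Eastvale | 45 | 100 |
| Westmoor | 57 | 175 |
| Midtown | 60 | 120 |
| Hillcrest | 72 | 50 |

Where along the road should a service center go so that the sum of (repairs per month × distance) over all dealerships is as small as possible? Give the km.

x = 57

For a sum of weighted absolute distances on a line, the optimum is the weighted median (not the mean). Total weight W = 545; half-weight = 272.5.
Sort by position and accumulate weight:
  km 18 (Northgate, w=30) → cum 30
  km 36 (Southcross, w=70) → cum 100
  km 45 (Eastvale, w=100) → cum 200
  km 57 (Westmoor, w=175) → cum 375  ≥ 272.5 → median here
  km 60 (Midtown, w=120) → cum 495
  km 72 (Hillcrest, w=50) → cum 545
Optimal location: km 57.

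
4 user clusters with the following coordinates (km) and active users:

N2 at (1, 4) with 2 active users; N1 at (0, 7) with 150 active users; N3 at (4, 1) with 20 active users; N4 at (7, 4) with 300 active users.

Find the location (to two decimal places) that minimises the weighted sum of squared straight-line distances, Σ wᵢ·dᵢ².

The minimiser of Σwᵢ‖p−pᵢ‖² is the weighted centroid p* = (Σwᵢpᵢ)/(Σwᵢ).
Σwᵢ = 472.
Σwᵢxᵢ = 2·1 + 150·0 + 20·4 + 300·7 = 2182.
Σwᵢyᵢ = 2·4 + 150·7 + 20·1 + 300·4 = 2278.
x* = 2182/472 = 4.62, y* = 2278/472 = 4.83.

(4.62, 4.83)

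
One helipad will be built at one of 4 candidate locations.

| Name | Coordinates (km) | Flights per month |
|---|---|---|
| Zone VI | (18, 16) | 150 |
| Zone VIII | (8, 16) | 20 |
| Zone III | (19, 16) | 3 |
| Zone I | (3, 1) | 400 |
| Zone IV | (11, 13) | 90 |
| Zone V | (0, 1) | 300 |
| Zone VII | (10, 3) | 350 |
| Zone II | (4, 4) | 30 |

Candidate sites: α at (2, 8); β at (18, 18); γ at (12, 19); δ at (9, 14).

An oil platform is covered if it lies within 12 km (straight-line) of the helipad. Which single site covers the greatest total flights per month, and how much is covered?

α, covering 1190

Coverage radius r = 12 km; a point is covered iff (Δx)²+(Δy)² ≤ 12² = 144.
  α (2, 8): covers {Zone VIII, Zone I, Zone IV, Zone V, Zone VII, Zone II} → 1190
  β (18, 18): covers {Zone VI, Zone VIII, Zone III, Zone IV} → 263
  γ (12, 19): covers {Zone VI, Zone VIII, Zone III, Zone IV} → 263
  δ (9, 14): covers {Zone VI, Zone VIII, Zone III, Zone IV, Zone VII, Zone II} → 643
Maximum coverage at α: 1190 flights per month.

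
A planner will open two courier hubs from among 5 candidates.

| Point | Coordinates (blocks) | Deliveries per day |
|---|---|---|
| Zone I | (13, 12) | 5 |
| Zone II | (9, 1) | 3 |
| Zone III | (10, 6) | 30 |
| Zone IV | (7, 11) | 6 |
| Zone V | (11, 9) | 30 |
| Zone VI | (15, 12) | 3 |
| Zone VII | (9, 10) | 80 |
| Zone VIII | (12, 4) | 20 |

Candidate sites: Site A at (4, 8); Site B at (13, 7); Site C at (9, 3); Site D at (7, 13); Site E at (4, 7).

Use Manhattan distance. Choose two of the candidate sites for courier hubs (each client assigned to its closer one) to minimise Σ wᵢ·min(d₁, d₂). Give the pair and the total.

Evaluate every pair (each demand assigned to the nearer of the two):
  {Site B, Site D}: total = 808
  {Site C, Site D}: total = 920
  {Site A, Site B}: total = 992
  {Site B, Site C}: total = 992
  {Site B, Site E}: total = 998
  {Site A, Site C}: total = 1152
  {Site C, Site E}: total = 1158
  {Site D, Site E}: total = 1177
  {Site A, Site D}: total = 1230
  {Site A, Site E}: total = 1409
Best pair: {Site B, Site D} with total 808.

{Site B, Site D}, total 808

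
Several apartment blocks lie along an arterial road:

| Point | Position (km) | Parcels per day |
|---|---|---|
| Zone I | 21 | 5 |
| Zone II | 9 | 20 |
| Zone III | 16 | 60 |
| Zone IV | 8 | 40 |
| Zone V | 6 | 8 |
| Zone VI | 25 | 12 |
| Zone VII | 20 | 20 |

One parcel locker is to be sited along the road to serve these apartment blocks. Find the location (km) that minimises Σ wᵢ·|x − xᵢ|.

x = 16

For a sum of weighted absolute distances on a line, the optimum is the weighted median (not the mean). Total weight W = 165; half-weight = 82.5.
Sort by position and accumulate weight:
  km 6 (Zone V, w=8) → cum 8
  km 8 (Zone IV, w=40) → cum 48
  km 9 (Zone II, w=20) → cum 68
  km 16 (Zone III, w=60) → cum 128  ≥ 82.5 → median here
  km 20 (Zone VII, w=20) → cum 148
  km 21 (Zone I, w=5) → cum 153
  km 25 (Zone VI, w=12) → cum 165
Optimal location: km 16.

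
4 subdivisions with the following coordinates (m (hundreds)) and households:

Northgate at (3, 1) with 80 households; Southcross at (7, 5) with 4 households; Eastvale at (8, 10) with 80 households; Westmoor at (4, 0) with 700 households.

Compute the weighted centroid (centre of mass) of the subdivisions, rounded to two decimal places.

(4.29, 1.04)

The minimiser of Σwᵢ‖p−pᵢ‖² is the weighted centroid p* = (Σwᵢpᵢ)/(Σwᵢ).
Σwᵢ = 864.
Σwᵢxᵢ = 80·3 + 4·7 + 80·8 + 700·4 = 3708.
Σwᵢyᵢ = 80·1 + 4·5 + 80·10 + 700·0 = 900.
x* = 3708/864 = 4.29, y* = 900/864 = 1.04.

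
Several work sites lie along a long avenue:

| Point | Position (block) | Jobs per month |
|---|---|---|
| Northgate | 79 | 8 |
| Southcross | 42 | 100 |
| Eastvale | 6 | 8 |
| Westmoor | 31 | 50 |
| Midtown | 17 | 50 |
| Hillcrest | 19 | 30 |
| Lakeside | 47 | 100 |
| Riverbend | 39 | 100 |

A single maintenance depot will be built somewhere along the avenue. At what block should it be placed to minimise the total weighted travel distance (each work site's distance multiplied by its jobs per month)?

x = 39

For a sum of weighted absolute distances on a line, the optimum is the weighted median (not the mean). Total weight W = 446; half-weight = 223.
Sort by position and accumulate weight:
  block 6 (Eastvale, w=8) → cum 8
  block 17 (Midtown, w=50) → cum 58
  block 19 (Hillcrest, w=30) → cum 88
  block 31 (Westmoor, w=50) → cum 138
  block 39 (Riverbend, w=100) → cum 238  ≥ 223 → median here
  block 42 (Southcross, w=100) → cum 338
  block 47 (Lakeside, w=100) → cum 438
  block 79 (Northgate, w=8) → cum 446
Optimal location: block 39.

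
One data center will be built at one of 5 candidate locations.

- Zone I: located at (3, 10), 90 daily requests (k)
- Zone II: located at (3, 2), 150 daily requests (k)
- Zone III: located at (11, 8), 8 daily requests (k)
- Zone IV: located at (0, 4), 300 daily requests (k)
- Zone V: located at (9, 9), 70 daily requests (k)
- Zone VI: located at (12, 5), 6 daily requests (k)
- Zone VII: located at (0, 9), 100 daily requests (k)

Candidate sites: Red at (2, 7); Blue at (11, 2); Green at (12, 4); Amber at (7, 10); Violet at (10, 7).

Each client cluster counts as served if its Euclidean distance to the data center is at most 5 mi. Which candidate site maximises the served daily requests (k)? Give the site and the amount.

Coverage radius r = 5 mi; a point is covered iff (Δx)²+(Δy)² ≤ 5² = 25.
  Red (2, 7): covers {Zone I, Zone IV, Zone VII} → 490
  Blue (11, 2): covers {Zone VI} → 6
  Green (12, 4): covers {Zone III, Zone VI} → 14
  Amber (7, 10): covers {Zone I, Zone III, Zone V} → 168
  Violet (10, 7): covers {Zone III, Zone V, Zone VI} → 84
Maximum coverage at Red: 490 daily requests (k).

Red, covering 490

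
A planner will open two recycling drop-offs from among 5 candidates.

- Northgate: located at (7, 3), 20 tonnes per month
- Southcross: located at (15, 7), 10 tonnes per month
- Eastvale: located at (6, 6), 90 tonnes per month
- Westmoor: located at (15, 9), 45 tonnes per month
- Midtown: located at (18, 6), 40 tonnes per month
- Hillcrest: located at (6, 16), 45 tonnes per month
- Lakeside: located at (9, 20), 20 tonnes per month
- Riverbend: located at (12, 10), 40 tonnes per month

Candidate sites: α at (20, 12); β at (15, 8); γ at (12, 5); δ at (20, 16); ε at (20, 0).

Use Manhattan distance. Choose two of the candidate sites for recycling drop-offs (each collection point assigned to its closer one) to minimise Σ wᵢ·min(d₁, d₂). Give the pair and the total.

Evaluate every pair (each demand assigned to the nearer of the two):
  {β, γ}: total = 2350
  {γ, δ}: total = 2545
  {β, δ}: total = 2635
  {α, γ}: total = 2740
  {γ, ε}: total = 2740
  {α, β}: total = 2830
  {β, ε}: total = 2830
  {α, δ}: total = 4350
  {α, ε}: total = 4490
  {δ, ε}: total = 4590
Best pair: {β, γ} with total 2350.

{β, γ}, total 2350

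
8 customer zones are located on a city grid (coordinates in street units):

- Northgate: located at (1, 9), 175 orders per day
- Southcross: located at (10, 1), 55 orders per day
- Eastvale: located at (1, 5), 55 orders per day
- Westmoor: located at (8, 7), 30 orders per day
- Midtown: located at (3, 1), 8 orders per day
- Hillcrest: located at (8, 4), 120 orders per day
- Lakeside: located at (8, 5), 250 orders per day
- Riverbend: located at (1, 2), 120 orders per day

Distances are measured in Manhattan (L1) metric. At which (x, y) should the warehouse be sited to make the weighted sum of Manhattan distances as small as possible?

(8, 5)

Manhattan distance separates: Σwᵢ(|x−xᵢ|+|y−yᵢ|) = Σwᵢ|x−xᵢ| + Σwᵢ|y−yᵢ|, so x and y are optimised independently as 1-D weighted medians.
Total weight W = 813; half = 406.5.
x-coordinate, sorted with cumulative weight:
  x=1 (Northgate, w=175) cum 175
  x=1 (Eastvale, w=55) cum 230
  x=1 (Riverbend, w=120) cum 350
  x=3 (Midtown, w=8) cum 358
  x=8 (Westmoor, w=30) cum 388
  x=8 (Hillcrest, w=120) cum 508  ← median
  x=8 (Lakeside, w=250) cum 758
  x=10 (Southcross, w=55) cum 813
⇒ x* = 8
y-coordinate, sorted with cumulative weight:
  y=1 (Southcross, w=55) cum 55
  y=1 (Midtown, w=8) cum 63
  y=2 (Riverbend, w=120) cum 183
  y=4 (Hillcrest, w=120) cum 303
  y=5 (Eastvale, w=55) cum 358
  y=5 (Lakeside, w=250) cum 608  ← median
  y=7 (Westmoor, w=30) cum 638
  y=9 (Northgate, w=175) cum 813
⇒ y* = 5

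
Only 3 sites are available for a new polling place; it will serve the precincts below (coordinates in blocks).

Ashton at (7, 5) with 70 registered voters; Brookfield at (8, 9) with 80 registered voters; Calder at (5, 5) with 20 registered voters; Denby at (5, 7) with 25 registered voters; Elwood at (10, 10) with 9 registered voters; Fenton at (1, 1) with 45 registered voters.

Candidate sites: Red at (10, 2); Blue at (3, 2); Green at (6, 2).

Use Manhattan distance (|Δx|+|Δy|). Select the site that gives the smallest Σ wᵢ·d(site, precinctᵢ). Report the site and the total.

Total weighted distance at each candidate:
  Red (10, 2): total = 2072
  Blue (3, 2): total = 1995
  Green (6, 2): total = 1608
Minimum is at Green with total 1608 blocks.

Green, total 1608 blocks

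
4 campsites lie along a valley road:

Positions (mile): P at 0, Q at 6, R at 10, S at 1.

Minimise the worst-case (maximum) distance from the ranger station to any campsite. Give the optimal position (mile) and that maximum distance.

location 5, max distance 5

The 1-center on a line is the midpoint of the two extreme points: leftmost at 0, rightmost at 10.
Optimal location = (0 + 10)/2 = 5; maximum distance = (10 − 0)/2 = 5.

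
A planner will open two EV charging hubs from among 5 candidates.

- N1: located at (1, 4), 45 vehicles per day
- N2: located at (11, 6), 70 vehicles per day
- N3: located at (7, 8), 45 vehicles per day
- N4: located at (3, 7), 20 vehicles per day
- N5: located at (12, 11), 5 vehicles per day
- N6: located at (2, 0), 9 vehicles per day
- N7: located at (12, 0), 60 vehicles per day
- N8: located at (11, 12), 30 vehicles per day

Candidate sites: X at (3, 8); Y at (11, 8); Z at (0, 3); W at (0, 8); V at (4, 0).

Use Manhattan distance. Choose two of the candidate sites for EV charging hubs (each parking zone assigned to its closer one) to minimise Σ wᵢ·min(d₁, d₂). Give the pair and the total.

{Y, Z}, total 1275

Evaluate every pair (each demand assigned to the nearer of the two):
  {Y, Z}: total = 1275
  {X, Y}: total = 1371
  {Y, W}: total = 1395
  {Y, V}: total = 1433
  {X, V}: total = 2088
  {X, Z}: total = 2355
  {W, V}: total = 2553
  {X, W}: total = 2646
  {Z, V}: total = 2798
  {Z, W}: total = 2865
Best pair: {Y, Z} with total 1275.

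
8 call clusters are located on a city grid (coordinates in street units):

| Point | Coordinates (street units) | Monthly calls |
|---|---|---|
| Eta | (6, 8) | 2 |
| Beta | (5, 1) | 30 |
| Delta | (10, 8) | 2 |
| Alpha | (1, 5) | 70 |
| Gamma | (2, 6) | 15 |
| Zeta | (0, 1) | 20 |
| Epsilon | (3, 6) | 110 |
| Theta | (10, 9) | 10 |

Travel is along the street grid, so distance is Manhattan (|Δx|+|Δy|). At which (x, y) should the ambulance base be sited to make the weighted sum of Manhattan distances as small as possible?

Manhattan distance separates: Σwᵢ(|x−xᵢ|+|y−yᵢ|) = Σwᵢ|x−xᵢ| + Σwᵢ|y−yᵢ|, so x and y are optimised independently as 1-D weighted medians.
Total weight W = 259; half = 129.5.
x-coordinate, sorted with cumulative weight:
  x=0 (Zeta, w=20) cum 20
  x=1 (Alpha, w=70) cum 90
  x=2 (Gamma, w=15) cum 105
  x=3 (Epsilon, w=110) cum 215  ← median
  x=5 (Beta, w=30) cum 245
  x=6 (Eta, w=2) cum 247
  x=10 (Delta, w=2) cum 249
  x=10 (Theta, w=10) cum 259
⇒ x* = 3
y-coordinate, sorted with cumulative weight:
  y=1 (Beta, w=30) cum 30
  y=1 (Zeta, w=20) cum 50
  y=5 (Alpha, w=70) cum 120
  y=6 (Gamma, w=15) cum 135  ← median
  y=6 (Epsilon, w=110) cum 245
  y=8 (Eta, w=2) cum 247
  y=8 (Delta, w=2) cum 249
  y=9 (Theta, w=10) cum 259
⇒ y* = 6

(3, 6)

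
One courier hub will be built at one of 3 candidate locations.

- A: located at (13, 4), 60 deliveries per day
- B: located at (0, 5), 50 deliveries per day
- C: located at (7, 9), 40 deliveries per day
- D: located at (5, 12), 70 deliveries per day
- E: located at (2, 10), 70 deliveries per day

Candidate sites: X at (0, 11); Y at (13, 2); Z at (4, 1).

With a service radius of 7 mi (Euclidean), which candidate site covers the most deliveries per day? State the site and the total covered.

X, covering 190

Coverage radius r = 7 mi; a point is covered iff (Δx)²+(Δy)² ≤ 7² = 49.
  X (0, 11): covers {B, D, E} → 190
  Y (13, 2): covers {A} → 60
  Z (4, 1): covers {B} → 50
Maximum coverage at X: 190 deliveries per day.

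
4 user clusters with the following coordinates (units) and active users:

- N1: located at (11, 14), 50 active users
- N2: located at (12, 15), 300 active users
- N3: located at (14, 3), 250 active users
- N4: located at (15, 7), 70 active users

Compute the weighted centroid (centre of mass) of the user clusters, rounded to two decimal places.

(12.99, 9.61)

The minimiser of Σwᵢ‖p−pᵢ‖² is the weighted centroid p* = (Σwᵢpᵢ)/(Σwᵢ).
Σwᵢ = 670.
Σwᵢxᵢ = 50·11 + 300·12 + 250·14 + 70·15 = 8700.
Σwᵢyᵢ = 50·14 + 300·15 + 250·3 + 70·7 = 6440.
x* = 8700/670 = 12.99, y* = 6440/670 = 9.61.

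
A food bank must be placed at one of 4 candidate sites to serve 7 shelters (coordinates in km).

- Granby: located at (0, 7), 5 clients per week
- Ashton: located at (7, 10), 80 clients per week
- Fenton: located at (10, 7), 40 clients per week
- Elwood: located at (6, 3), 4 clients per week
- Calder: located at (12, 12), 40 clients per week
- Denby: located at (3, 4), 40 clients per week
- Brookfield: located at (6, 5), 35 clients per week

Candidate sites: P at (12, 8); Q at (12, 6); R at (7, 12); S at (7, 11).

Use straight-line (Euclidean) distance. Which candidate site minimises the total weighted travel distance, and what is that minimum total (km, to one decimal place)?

S, total 1091.9 km

Total weighted distance at each candidate:
  P (12, 8): total = 1400.4
  Q (12, 6): total = 1510.4
  R (7, 12): total = 1277.7
  S (7, 11): total = 1091.9
Minimum is at S with total 1091.9 km.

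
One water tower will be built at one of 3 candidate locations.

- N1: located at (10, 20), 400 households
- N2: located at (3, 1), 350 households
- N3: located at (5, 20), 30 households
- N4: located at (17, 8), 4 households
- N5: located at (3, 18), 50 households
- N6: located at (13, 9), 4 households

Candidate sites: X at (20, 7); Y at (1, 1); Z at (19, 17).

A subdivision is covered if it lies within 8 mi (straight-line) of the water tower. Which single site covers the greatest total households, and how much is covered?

Y, covering 350

Coverage radius r = 8 mi; a point is covered iff (Δx)²+(Δy)² ≤ 8² = 64.
  X (20, 7): covers {N4, N6} → 8
  Y (1, 1): covers {N2} → 350
  Z (19, 17): covers {none} → 0
Maximum coverage at Y: 350 households.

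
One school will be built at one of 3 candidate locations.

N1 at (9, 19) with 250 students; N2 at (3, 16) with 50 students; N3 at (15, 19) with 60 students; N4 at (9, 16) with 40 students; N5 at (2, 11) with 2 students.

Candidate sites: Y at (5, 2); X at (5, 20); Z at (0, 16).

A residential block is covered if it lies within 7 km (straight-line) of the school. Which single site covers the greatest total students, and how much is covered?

Coverage radius r = 7 km; a point is covered iff (Δx)²+(Δy)² ≤ 7² = 49.
  Y (5, 2): covers {none} → 0
  X (5, 20): covers {N1, N2, N4} → 340
  Z (0, 16): covers {N2, N5} → 52
Maximum coverage at X: 340 students.

X, covering 340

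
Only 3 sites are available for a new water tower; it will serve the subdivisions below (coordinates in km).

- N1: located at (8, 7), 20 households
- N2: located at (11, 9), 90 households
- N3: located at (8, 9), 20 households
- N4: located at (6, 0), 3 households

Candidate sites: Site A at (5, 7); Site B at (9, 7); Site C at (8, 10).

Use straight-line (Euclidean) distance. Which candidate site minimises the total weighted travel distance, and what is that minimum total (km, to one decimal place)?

Site B, total 342.1 km

Total weighted distance at each candidate:
  Site A (5, 7): total = 722.5
  Site B (9, 7): total = 342.1
  Site C (8, 10): total = 395.2
Minimum is at Site B with total 342.1 km.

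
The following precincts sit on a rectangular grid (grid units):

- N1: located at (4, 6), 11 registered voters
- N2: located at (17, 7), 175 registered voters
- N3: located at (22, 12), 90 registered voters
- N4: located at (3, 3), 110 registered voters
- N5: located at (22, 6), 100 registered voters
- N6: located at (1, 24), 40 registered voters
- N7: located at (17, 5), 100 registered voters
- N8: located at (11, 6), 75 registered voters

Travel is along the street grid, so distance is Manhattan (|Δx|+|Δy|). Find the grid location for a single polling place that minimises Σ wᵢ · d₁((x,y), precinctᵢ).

(17, 6)

Manhattan distance separates: Σwᵢ(|x−xᵢ|+|y−yᵢ|) = Σwᵢ|x−xᵢ| + Σwᵢ|y−yᵢ|, so x and y are optimised independently as 1-D weighted medians.
Total weight W = 701; half = 350.5.
x-coordinate, sorted with cumulative weight:
  x=1 (N6, w=40) cum 40
  x=3 (N4, w=110) cum 150
  x=4 (N1, w=11) cum 161
  x=11 (N8, w=75) cum 236
  x=17 (N2, w=175) cum 411  ← median
  x=17 (N7, w=100) cum 511
  x=22 (N3, w=90) cum 601
  x=22 (N5, w=100) cum 701
⇒ x* = 17
y-coordinate, sorted with cumulative weight:
  y=3 (N4, w=110) cum 110
  y=5 (N7, w=100) cum 210
  y=6 (N1, w=11) cum 221
  y=6 (N5, w=100) cum 321
  y=6 (N8, w=75) cum 396  ← median
  y=7 (N2, w=175) cum 571
  y=12 (N3, w=90) cum 661
  y=24 (N6, w=40) cum 701
⇒ y* = 6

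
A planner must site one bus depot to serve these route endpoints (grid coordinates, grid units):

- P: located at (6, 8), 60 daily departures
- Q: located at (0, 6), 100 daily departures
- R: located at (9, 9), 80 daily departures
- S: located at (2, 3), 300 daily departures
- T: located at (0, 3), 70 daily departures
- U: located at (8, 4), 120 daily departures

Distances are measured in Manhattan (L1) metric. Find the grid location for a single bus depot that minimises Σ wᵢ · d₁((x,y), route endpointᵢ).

Manhattan distance separates: Σwᵢ(|x−xᵢ|+|y−yᵢ|) = Σwᵢ|x−xᵢ| + Σwᵢ|y−yᵢ|, so x and y are optimised independently as 1-D weighted medians.
Total weight W = 730; half = 365.
x-coordinate, sorted with cumulative weight:
  x=0 (Q, w=100) cum 100
  x=0 (T, w=70) cum 170
  x=2 (S, w=300) cum 470  ← median
  x=6 (P, w=60) cum 530
  x=8 (U, w=120) cum 650
  x=9 (R, w=80) cum 730
⇒ x* = 2
y-coordinate, sorted with cumulative weight:
  y=3 (S, w=300) cum 300
  y=3 (T, w=70) cum 370  ← median
  y=4 (U, w=120) cum 490
  y=6 (Q, w=100) cum 590
  y=8 (P, w=60) cum 650
  y=9 (R, w=80) cum 730
⇒ y* = 3

(2, 3)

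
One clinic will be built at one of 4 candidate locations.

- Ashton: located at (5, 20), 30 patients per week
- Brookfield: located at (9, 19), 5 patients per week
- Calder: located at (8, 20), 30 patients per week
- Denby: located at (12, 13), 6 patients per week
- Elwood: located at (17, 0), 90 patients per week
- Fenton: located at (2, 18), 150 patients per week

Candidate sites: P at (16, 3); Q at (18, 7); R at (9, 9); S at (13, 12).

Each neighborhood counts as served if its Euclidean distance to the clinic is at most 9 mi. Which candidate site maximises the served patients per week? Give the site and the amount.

Q, covering 96

Coverage radius r = 9 mi; a point is covered iff (Δx)²+(Δy)² ≤ 9² = 81.
  P (16, 3): covers {Elwood} → 90
  Q (18, 7): covers {Denby, Elwood} → 96
  R (9, 9): covers {Denby} → 6
  S (13, 12): covers {Brookfield, Denby} → 11
Maximum coverage at Q: 96 patients per week.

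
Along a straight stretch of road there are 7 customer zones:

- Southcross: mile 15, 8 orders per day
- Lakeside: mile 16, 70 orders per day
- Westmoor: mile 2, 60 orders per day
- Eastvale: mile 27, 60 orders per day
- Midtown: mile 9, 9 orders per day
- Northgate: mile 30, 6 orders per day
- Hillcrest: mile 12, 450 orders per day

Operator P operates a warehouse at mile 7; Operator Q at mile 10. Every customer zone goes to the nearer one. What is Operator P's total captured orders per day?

60

The indifferent point is the midpoint (7+10)/2 = 8.5; customer zones left of it (closer to Operator P at 7) go to Operator P, those right go to Operator Q.
  Westmoor at 2 (w=60) → Operator P
  Midtown at 9 (w=9) → Operator Q
  Hillcrest at 12 (w=450) → Operator Q
  Southcross at 15 (w=8) → Operator Q
  Lakeside at 16 (w=70) → Operator Q
  Eastvale at 27 (w=60) → Operator Q
  Northgate at 30 (w=6) → Operator Q
Operator P captures 60; Operator Q captures 603.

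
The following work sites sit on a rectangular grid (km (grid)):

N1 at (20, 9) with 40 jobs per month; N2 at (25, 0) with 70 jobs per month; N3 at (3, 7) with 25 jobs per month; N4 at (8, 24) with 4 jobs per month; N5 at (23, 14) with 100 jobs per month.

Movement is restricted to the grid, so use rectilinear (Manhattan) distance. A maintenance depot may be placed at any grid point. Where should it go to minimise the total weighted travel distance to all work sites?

Manhattan distance separates: Σwᵢ(|x−xᵢ|+|y−yᵢ|) = Σwᵢ|x−xᵢ| + Σwᵢ|y−yᵢ|, so x and y are optimised independently as 1-D weighted medians.
Total weight W = 239; half = 119.5.
x-coordinate, sorted with cumulative weight:
  x=3 (N3, w=25) cum 25
  x=8 (N4, w=4) cum 29
  x=20 (N1, w=40) cum 69
  x=23 (N5, w=100) cum 169  ← median
  x=25 (N2, w=70) cum 239
⇒ x* = 23
y-coordinate, sorted with cumulative weight:
  y=0 (N2, w=70) cum 70
  y=7 (N3, w=25) cum 95
  y=9 (N1, w=40) cum 135  ← median
  y=14 (N5, w=100) cum 235
  y=24 (N4, w=4) cum 239
⇒ y* = 9

(23, 9)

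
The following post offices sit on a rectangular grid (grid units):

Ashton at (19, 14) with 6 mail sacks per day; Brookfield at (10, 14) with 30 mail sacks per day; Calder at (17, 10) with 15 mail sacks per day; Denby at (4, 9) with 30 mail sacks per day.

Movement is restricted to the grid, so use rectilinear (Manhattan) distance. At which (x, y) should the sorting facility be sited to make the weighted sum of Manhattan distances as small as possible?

(10, 10)

Manhattan distance separates: Σwᵢ(|x−xᵢ|+|y−yᵢ|) = Σwᵢ|x−xᵢ| + Σwᵢ|y−yᵢ|, so x and y are optimised independently as 1-D weighted medians.
Total weight W = 81; half = 40.5.
x-coordinate, sorted with cumulative weight:
  x=4 (Denby, w=30) cum 30
  x=10 (Brookfield, w=30) cum 60  ← median
  x=17 (Calder, w=15) cum 75
  x=19 (Ashton, w=6) cum 81
⇒ x* = 10
y-coordinate, sorted with cumulative weight:
  y=9 (Denby, w=30) cum 30
  y=10 (Calder, w=15) cum 45  ← median
  y=14 (Ashton, w=6) cum 51
  y=14 (Brookfield, w=30) cum 81
⇒ y* = 10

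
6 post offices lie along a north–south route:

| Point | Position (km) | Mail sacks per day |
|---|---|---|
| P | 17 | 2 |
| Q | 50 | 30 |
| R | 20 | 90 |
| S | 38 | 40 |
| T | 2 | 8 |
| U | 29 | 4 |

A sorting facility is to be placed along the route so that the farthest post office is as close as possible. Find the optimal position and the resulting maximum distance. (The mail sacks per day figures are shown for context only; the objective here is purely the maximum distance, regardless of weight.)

The 1-center on a line is the midpoint of the two extreme points: leftmost at 2, rightmost at 50.
Optimal location = (2 + 50)/2 = 26; maximum distance = (50 − 2)/2 = 24.

location 26, max distance 24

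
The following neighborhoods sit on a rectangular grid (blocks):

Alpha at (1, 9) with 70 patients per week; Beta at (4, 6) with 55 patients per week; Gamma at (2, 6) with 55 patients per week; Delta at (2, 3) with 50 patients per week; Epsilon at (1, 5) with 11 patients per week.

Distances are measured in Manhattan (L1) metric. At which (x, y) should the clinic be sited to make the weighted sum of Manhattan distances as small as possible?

(2, 6)

Manhattan distance separates: Σwᵢ(|x−xᵢ|+|y−yᵢ|) = Σwᵢ|x−xᵢ| + Σwᵢ|y−yᵢ|, so x and y are optimised independently as 1-D weighted medians.
Total weight W = 241; half = 120.5.
x-coordinate, sorted with cumulative weight:
  x=1 (Alpha, w=70) cum 70
  x=1 (Epsilon, w=11) cum 81
  x=2 (Gamma, w=55) cum 136  ← median
  x=2 (Delta, w=50) cum 186
  x=4 (Beta, w=55) cum 241
⇒ x* = 2
y-coordinate, sorted with cumulative weight:
  y=3 (Delta, w=50) cum 50
  y=5 (Epsilon, w=11) cum 61
  y=6 (Beta, w=55) cum 116
  y=6 (Gamma, w=55) cum 171  ← median
  y=9 (Alpha, w=70) cum 241
⇒ y* = 6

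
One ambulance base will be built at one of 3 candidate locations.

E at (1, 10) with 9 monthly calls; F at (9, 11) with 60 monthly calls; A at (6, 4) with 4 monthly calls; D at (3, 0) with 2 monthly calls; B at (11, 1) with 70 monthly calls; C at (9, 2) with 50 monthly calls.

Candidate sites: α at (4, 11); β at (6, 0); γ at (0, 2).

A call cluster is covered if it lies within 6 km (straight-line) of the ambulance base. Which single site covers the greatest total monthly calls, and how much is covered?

β, covering 126

Coverage radius r = 6 km; a point is covered iff (Δx)²+(Δy)² ≤ 6² = 36.
  α (4, 11): covers {E, F} → 69
  β (6, 0): covers {A, D, B, C} → 126
  γ (0, 2): covers {D} → 2
Maximum coverage at β: 126 monthly calls.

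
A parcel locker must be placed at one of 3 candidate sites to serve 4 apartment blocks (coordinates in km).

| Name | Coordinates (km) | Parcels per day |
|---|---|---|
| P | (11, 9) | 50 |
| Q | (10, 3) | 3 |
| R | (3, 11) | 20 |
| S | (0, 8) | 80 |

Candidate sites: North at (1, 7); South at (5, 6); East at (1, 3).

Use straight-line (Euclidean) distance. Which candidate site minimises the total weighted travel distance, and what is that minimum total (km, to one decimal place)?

North, total 742.0 km

Total weighted distance at each candidate:
  North (1, 7): total = 742.0
  South (5, 6): total = 891.4
  East (1, 3): total = 1182.9
Minimum is at North with total 742.0 km.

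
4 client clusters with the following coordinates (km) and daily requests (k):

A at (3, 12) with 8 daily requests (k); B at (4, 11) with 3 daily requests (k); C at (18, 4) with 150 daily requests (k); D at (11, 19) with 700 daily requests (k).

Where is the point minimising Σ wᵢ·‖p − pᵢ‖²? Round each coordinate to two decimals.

The minimiser of Σwᵢ‖p−pᵢ‖² is the weighted centroid p* = (Σwᵢpᵢ)/(Σwᵢ).
Σwᵢ = 861.
Σwᵢxᵢ = 8·3 + 3·4 + 150·18 + 700·11 = 10436.
Σwᵢyᵢ = 8·12 + 3·11 + 150·4 + 700·19 = 14029.
x* = 10436/861 = 12.12, y* = 14029/861 = 16.29.

(12.12, 16.29)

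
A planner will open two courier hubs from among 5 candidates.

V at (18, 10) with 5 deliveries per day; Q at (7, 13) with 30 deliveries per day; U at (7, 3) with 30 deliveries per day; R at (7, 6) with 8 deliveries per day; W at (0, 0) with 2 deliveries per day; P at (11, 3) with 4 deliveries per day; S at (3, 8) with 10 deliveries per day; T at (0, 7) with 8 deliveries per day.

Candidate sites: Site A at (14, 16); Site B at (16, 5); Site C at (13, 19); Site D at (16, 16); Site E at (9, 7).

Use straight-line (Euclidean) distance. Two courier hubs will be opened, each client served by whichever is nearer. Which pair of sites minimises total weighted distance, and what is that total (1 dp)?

{Site B, Site E}, total 542.2

Evaluate every pair (each demand assigned to the nearer of the two):
  {Site B, Site E}: total = 542.2
  {Site D, Site E}: total = 546.9
  {Site A, Site E}: total = 551.4
  {Site C, Site E}: total = 562.7
  {Site A, Site B}: total = 921.9
  {Site B, Site C}: total = 948.0
  {Site B, Site D}: total = 978.0
  {Site A, Site D}: total = 1165.7
  {Site A, Site C}: total = 1170.2
  {Site C, Site D}: total = 1259.3
Best pair: {Site B, Site E} with total 542.2.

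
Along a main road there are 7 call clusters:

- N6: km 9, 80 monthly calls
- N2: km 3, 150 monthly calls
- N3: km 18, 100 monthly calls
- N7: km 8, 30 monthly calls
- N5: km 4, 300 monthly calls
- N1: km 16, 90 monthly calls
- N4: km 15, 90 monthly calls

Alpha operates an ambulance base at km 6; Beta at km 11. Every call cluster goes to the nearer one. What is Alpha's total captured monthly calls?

480

The indifferent point is the midpoint (6+11)/2 = 8.5; call clusters left of it (closer to Alpha at 6) go to Alpha, those right go to Beta.
  N2 at 3 (w=150) → Alpha
  N5 at 4 (w=300) → Alpha
  N7 at 8 (w=30) → Alpha
  N6 at 9 (w=80) → Beta
  N4 at 15 (w=90) → Beta
  N1 at 16 (w=90) → Beta
  N3 at 18 (w=100) → Beta
Alpha captures 480; Beta captures 360.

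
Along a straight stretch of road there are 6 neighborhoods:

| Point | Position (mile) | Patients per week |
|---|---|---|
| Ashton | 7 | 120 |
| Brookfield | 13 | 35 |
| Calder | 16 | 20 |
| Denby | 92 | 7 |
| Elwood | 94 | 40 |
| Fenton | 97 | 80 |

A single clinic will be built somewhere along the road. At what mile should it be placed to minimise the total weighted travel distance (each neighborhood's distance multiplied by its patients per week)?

For a sum of weighted absolute distances on a line, the optimum is the weighted median (not the mean). Total weight W = 302; half-weight = 151.
Sort by position and accumulate weight:
  mile 7 (Ashton, w=120) → cum 120
  mile 13 (Brookfield, w=35) → cum 155  ≥ 151 → median here
  mile 16 (Calder, w=20) → cum 175
  mile 92 (Denby, w=7) → cum 182
  mile 94 (Elwood, w=40) → cum 222
  mile 97 (Fenton, w=80) → cum 302
Optimal location: mile 13.

x = 13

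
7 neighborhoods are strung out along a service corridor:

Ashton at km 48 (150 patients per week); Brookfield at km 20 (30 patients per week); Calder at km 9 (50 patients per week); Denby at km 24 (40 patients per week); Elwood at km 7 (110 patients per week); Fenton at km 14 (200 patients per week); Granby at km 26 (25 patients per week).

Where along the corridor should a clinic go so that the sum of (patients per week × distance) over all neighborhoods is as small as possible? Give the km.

For a sum of weighted absolute distances on a line, the optimum is the weighted median (not the mean). Total weight W = 605; half-weight = 302.5.
Sort by position and accumulate weight:
  km 7 (Elwood, w=110) → cum 110
  km 9 (Calder, w=50) → cum 160
  km 14 (Fenton, w=200) → cum 360  ≥ 302.5 → median here
  km 20 (Brookfield, w=30) → cum 390
  km 24 (Denby, w=40) → cum 430
  km 26 (Granby, w=25) → cum 455
  km 48 (Ashton, w=150) → cum 605
Optimal location: km 14.

x = 14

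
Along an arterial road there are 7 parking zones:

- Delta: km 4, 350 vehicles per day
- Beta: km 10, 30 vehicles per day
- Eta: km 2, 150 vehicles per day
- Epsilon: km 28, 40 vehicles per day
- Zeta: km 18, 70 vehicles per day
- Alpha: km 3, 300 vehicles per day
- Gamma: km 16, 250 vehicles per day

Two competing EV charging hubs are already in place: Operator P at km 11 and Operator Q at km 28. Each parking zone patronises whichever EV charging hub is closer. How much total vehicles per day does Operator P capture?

1150

The indifferent point is the midpoint (11+28)/2 = 19.5; parking zones left of it (closer to Operator P at 11) go to Operator P, those right go to Operator Q.
  Eta at 2 (w=150) → Operator P
  Alpha at 3 (w=300) → Operator P
  Delta at 4 (w=350) → Operator P
  Beta at 10 (w=30) → Operator P
  Gamma at 16 (w=250) → Operator P
  Zeta at 18 (w=70) → Operator P
  Epsilon at 28 (w=40) → Operator Q
Operator P captures 1150; Operator Q captures 40.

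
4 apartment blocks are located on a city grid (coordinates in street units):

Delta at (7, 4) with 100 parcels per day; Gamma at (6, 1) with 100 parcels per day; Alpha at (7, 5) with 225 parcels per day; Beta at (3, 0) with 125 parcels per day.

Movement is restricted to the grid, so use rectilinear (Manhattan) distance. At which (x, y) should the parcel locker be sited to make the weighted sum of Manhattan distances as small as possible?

Manhattan distance separates: Σwᵢ(|x−xᵢ|+|y−yᵢ|) = Σwᵢ|x−xᵢ| + Σwᵢ|y−yᵢ|, so x and y are optimised independently as 1-D weighted medians.
Total weight W = 550; half = 275.
x-coordinate, sorted with cumulative weight:
  x=3 (Beta, w=125) cum 125
  x=6 (Gamma, w=100) cum 225
  x=7 (Delta, w=100) cum 325  ← median
  x=7 (Alpha, w=225) cum 550
⇒ x* = 7
y-coordinate, sorted with cumulative weight:
  y=0 (Beta, w=125) cum 125
  y=1 (Gamma, w=100) cum 225
  y=4 (Delta, w=100) cum 325  ← median
  y=5 (Alpha, w=225) cum 550
⇒ y* = 4

(7, 4)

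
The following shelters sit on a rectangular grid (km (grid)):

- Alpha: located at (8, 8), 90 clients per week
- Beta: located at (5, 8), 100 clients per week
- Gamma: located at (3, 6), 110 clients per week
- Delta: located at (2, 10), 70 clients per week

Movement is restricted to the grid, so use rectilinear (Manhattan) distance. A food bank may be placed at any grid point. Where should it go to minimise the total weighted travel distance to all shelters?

Manhattan distance separates: Σwᵢ(|x−xᵢ|+|y−yᵢ|) = Σwᵢ|x−xᵢ| + Σwᵢ|y−yᵢ|, so x and y are optimised independently as 1-D weighted medians.
Total weight W = 370; half = 185.
x-coordinate, sorted with cumulative weight:
  x=2 (Delta, w=70) cum 70
  x=3 (Gamma, w=110) cum 180
  x=5 (Beta, w=100) cum 280  ← median
  x=8 (Alpha, w=90) cum 370
⇒ x* = 5
y-coordinate, sorted with cumulative weight:
  y=6 (Gamma, w=110) cum 110
  y=8 (Alpha, w=90) cum 200  ← median
  y=8 (Beta, w=100) cum 300
  y=10 (Delta, w=70) cum 370
⇒ y* = 8

(5, 8)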